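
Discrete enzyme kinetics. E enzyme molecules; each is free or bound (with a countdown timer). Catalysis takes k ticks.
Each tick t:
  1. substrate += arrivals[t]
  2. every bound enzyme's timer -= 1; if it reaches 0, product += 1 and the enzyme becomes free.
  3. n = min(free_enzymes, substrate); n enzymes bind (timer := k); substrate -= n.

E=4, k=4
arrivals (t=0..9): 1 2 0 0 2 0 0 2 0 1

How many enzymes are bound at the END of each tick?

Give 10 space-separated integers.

Answer: 1 3 3 3 4 2 2 4 2 3

Derivation:
t=0: arr=1 -> substrate=0 bound=1 product=0
t=1: arr=2 -> substrate=0 bound=3 product=0
t=2: arr=0 -> substrate=0 bound=3 product=0
t=3: arr=0 -> substrate=0 bound=3 product=0
t=4: arr=2 -> substrate=0 bound=4 product=1
t=5: arr=0 -> substrate=0 bound=2 product=3
t=6: arr=0 -> substrate=0 bound=2 product=3
t=7: arr=2 -> substrate=0 bound=4 product=3
t=8: arr=0 -> substrate=0 bound=2 product=5
t=9: arr=1 -> substrate=0 bound=3 product=5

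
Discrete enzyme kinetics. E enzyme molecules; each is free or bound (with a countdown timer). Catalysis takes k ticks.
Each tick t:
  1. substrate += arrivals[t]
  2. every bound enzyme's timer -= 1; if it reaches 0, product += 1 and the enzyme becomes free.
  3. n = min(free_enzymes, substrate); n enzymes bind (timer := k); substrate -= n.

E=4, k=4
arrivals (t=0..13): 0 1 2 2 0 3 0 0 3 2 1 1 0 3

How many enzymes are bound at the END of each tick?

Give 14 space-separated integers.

t=0: arr=0 -> substrate=0 bound=0 product=0
t=1: arr=1 -> substrate=0 bound=1 product=0
t=2: arr=2 -> substrate=0 bound=3 product=0
t=3: arr=2 -> substrate=1 bound=4 product=0
t=4: arr=0 -> substrate=1 bound=4 product=0
t=5: arr=3 -> substrate=3 bound=4 product=1
t=6: arr=0 -> substrate=1 bound=4 product=3
t=7: arr=0 -> substrate=0 bound=4 product=4
t=8: arr=3 -> substrate=3 bound=4 product=4
t=9: arr=2 -> substrate=4 bound=4 product=5
t=10: arr=1 -> substrate=3 bound=4 product=7
t=11: arr=1 -> substrate=3 bound=4 product=8
t=12: arr=0 -> substrate=3 bound=4 product=8
t=13: arr=3 -> substrate=5 bound=4 product=9

Answer: 0 1 3 4 4 4 4 4 4 4 4 4 4 4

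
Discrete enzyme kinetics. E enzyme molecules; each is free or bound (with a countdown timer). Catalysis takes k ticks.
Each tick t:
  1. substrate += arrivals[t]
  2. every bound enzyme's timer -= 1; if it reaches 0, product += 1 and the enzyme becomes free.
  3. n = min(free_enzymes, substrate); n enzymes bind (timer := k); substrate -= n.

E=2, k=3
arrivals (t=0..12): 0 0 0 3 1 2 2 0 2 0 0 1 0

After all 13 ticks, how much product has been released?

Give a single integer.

Answer: 6

Derivation:
t=0: arr=0 -> substrate=0 bound=0 product=0
t=1: arr=0 -> substrate=0 bound=0 product=0
t=2: arr=0 -> substrate=0 bound=0 product=0
t=3: arr=3 -> substrate=1 bound=2 product=0
t=4: arr=1 -> substrate=2 bound=2 product=0
t=5: arr=2 -> substrate=4 bound=2 product=0
t=6: arr=2 -> substrate=4 bound=2 product=2
t=7: arr=0 -> substrate=4 bound=2 product=2
t=8: arr=2 -> substrate=6 bound=2 product=2
t=9: arr=0 -> substrate=4 bound=2 product=4
t=10: arr=0 -> substrate=4 bound=2 product=4
t=11: arr=1 -> substrate=5 bound=2 product=4
t=12: arr=0 -> substrate=3 bound=2 product=6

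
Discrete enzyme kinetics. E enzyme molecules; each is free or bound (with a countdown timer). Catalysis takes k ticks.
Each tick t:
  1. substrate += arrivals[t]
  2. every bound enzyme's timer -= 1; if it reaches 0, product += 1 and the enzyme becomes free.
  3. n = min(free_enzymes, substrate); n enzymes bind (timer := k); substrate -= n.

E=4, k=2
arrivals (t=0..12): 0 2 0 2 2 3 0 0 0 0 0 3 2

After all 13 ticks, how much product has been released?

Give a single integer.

t=0: arr=0 -> substrate=0 bound=0 product=0
t=1: arr=2 -> substrate=0 bound=2 product=0
t=2: arr=0 -> substrate=0 bound=2 product=0
t=3: arr=2 -> substrate=0 bound=2 product=2
t=4: arr=2 -> substrate=0 bound=4 product=2
t=5: arr=3 -> substrate=1 bound=4 product=4
t=6: arr=0 -> substrate=0 bound=3 product=6
t=7: arr=0 -> substrate=0 bound=1 product=8
t=8: arr=0 -> substrate=0 bound=0 product=9
t=9: arr=0 -> substrate=0 bound=0 product=9
t=10: arr=0 -> substrate=0 bound=0 product=9
t=11: arr=3 -> substrate=0 bound=3 product=9
t=12: arr=2 -> substrate=1 bound=4 product=9

Answer: 9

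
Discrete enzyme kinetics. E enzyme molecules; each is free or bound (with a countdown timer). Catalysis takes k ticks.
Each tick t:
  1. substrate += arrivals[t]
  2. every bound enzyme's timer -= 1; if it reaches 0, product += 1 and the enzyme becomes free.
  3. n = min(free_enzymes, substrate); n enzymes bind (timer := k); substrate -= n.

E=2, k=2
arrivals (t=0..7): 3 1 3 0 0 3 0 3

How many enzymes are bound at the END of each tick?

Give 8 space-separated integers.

t=0: arr=3 -> substrate=1 bound=2 product=0
t=1: arr=1 -> substrate=2 bound=2 product=0
t=2: arr=3 -> substrate=3 bound=2 product=2
t=3: arr=0 -> substrate=3 bound=2 product=2
t=4: arr=0 -> substrate=1 bound=2 product=4
t=5: arr=3 -> substrate=4 bound=2 product=4
t=6: arr=0 -> substrate=2 bound=2 product=6
t=7: arr=3 -> substrate=5 bound=2 product=6

Answer: 2 2 2 2 2 2 2 2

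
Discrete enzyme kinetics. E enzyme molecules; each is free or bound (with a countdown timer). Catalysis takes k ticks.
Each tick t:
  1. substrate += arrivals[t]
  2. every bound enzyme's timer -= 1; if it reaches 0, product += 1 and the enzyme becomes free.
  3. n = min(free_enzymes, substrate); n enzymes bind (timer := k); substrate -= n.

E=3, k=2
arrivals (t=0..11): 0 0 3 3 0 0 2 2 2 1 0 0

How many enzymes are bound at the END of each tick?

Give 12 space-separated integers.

Answer: 0 0 3 3 3 3 2 3 3 3 2 1

Derivation:
t=0: arr=0 -> substrate=0 bound=0 product=0
t=1: arr=0 -> substrate=0 bound=0 product=0
t=2: arr=3 -> substrate=0 bound=3 product=0
t=3: arr=3 -> substrate=3 bound=3 product=0
t=4: arr=0 -> substrate=0 bound=3 product=3
t=5: arr=0 -> substrate=0 bound=3 product=3
t=6: arr=2 -> substrate=0 bound=2 product=6
t=7: arr=2 -> substrate=1 bound=3 product=6
t=8: arr=2 -> substrate=1 bound=3 product=8
t=9: arr=1 -> substrate=1 bound=3 product=9
t=10: arr=0 -> substrate=0 bound=2 product=11
t=11: arr=0 -> substrate=0 bound=1 product=12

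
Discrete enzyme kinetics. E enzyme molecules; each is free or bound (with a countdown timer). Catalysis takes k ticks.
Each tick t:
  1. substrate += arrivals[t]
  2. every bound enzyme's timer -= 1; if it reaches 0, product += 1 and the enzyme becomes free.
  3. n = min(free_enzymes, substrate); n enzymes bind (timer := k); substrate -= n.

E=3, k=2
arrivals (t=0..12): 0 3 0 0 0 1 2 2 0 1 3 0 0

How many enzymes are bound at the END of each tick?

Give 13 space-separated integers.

Answer: 0 3 3 0 0 1 3 3 2 2 3 3 1

Derivation:
t=0: arr=0 -> substrate=0 bound=0 product=0
t=1: arr=3 -> substrate=0 bound=3 product=0
t=2: arr=0 -> substrate=0 bound=3 product=0
t=3: arr=0 -> substrate=0 bound=0 product=3
t=4: arr=0 -> substrate=0 bound=0 product=3
t=5: arr=1 -> substrate=0 bound=1 product=3
t=6: arr=2 -> substrate=0 bound=3 product=3
t=7: arr=2 -> substrate=1 bound=3 product=4
t=8: arr=0 -> substrate=0 bound=2 product=6
t=9: arr=1 -> substrate=0 bound=2 product=7
t=10: arr=3 -> substrate=1 bound=3 product=8
t=11: arr=0 -> substrate=0 bound=3 product=9
t=12: arr=0 -> substrate=0 bound=1 product=11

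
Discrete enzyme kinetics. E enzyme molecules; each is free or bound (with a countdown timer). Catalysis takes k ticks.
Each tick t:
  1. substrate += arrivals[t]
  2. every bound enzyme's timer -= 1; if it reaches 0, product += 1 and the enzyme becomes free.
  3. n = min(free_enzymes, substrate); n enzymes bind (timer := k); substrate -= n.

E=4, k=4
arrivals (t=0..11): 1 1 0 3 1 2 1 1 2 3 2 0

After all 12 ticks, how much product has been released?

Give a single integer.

Answer: 8

Derivation:
t=0: arr=1 -> substrate=0 bound=1 product=0
t=1: arr=1 -> substrate=0 bound=2 product=0
t=2: arr=0 -> substrate=0 bound=2 product=0
t=3: arr=3 -> substrate=1 bound=4 product=0
t=4: arr=1 -> substrate=1 bound=4 product=1
t=5: arr=2 -> substrate=2 bound=4 product=2
t=6: arr=1 -> substrate=3 bound=4 product=2
t=7: arr=1 -> substrate=2 bound=4 product=4
t=8: arr=2 -> substrate=3 bound=4 product=5
t=9: arr=3 -> substrate=5 bound=4 product=6
t=10: arr=2 -> substrate=7 bound=4 product=6
t=11: arr=0 -> substrate=5 bound=4 product=8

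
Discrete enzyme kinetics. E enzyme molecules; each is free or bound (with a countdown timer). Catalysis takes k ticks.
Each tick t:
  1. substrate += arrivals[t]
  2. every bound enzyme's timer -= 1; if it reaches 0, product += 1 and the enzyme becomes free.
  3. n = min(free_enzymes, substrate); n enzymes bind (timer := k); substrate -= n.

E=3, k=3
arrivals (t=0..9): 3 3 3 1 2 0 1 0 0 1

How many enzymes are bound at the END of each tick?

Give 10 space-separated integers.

t=0: arr=3 -> substrate=0 bound=3 product=0
t=1: arr=3 -> substrate=3 bound=3 product=0
t=2: arr=3 -> substrate=6 bound=3 product=0
t=3: arr=1 -> substrate=4 bound=3 product=3
t=4: arr=2 -> substrate=6 bound=3 product=3
t=5: arr=0 -> substrate=6 bound=3 product=3
t=6: arr=1 -> substrate=4 bound=3 product=6
t=7: arr=0 -> substrate=4 bound=3 product=6
t=8: arr=0 -> substrate=4 bound=3 product=6
t=9: arr=1 -> substrate=2 bound=3 product=9

Answer: 3 3 3 3 3 3 3 3 3 3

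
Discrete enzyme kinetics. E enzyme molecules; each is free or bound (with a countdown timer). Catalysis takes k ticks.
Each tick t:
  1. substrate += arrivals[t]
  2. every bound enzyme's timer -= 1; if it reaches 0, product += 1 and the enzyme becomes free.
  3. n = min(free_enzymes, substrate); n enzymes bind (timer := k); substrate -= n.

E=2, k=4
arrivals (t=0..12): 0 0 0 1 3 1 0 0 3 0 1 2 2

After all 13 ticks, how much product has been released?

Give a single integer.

t=0: arr=0 -> substrate=0 bound=0 product=0
t=1: arr=0 -> substrate=0 bound=0 product=0
t=2: arr=0 -> substrate=0 bound=0 product=0
t=3: arr=1 -> substrate=0 bound=1 product=0
t=4: arr=3 -> substrate=2 bound=2 product=0
t=5: arr=1 -> substrate=3 bound=2 product=0
t=6: arr=0 -> substrate=3 bound=2 product=0
t=7: arr=0 -> substrate=2 bound=2 product=1
t=8: arr=3 -> substrate=4 bound=2 product=2
t=9: arr=0 -> substrate=4 bound=2 product=2
t=10: arr=1 -> substrate=5 bound=2 product=2
t=11: arr=2 -> substrate=6 bound=2 product=3
t=12: arr=2 -> substrate=7 bound=2 product=4

Answer: 4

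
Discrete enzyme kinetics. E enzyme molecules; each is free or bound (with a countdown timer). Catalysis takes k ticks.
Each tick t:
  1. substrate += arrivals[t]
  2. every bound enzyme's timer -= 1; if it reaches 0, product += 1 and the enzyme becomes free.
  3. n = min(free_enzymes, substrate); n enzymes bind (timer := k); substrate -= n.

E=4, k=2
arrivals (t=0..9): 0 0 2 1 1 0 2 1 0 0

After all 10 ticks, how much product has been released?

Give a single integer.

t=0: arr=0 -> substrate=0 bound=0 product=0
t=1: arr=0 -> substrate=0 bound=0 product=0
t=2: arr=2 -> substrate=0 bound=2 product=0
t=3: arr=1 -> substrate=0 bound=3 product=0
t=4: arr=1 -> substrate=0 bound=2 product=2
t=5: arr=0 -> substrate=0 bound=1 product=3
t=6: arr=2 -> substrate=0 bound=2 product=4
t=7: arr=1 -> substrate=0 bound=3 product=4
t=8: arr=0 -> substrate=0 bound=1 product=6
t=9: arr=0 -> substrate=0 bound=0 product=7

Answer: 7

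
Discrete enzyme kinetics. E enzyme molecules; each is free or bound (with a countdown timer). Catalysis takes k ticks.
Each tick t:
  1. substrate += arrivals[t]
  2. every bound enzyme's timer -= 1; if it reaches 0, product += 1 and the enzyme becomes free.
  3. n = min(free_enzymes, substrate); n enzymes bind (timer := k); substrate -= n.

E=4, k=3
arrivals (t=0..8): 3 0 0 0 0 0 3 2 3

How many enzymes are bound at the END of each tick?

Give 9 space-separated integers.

Answer: 3 3 3 0 0 0 3 4 4

Derivation:
t=0: arr=3 -> substrate=0 bound=3 product=0
t=1: arr=0 -> substrate=0 bound=3 product=0
t=2: arr=0 -> substrate=0 bound=3 product=0
t=3: arr=0 -> substrate=0 bound=0 product=3
t=4: arr=0 -> substrate=0 bound=0 product=3
t=5: arr=0 -> substrate=0 bound=0 product=3
t=6: arr=3 -> substrate=0 bound=3 product=3
t=7: arr=2 -> substrate=1 bound=4 product=3
t=8: arr=3 -> substrate=4 bound=4 product=3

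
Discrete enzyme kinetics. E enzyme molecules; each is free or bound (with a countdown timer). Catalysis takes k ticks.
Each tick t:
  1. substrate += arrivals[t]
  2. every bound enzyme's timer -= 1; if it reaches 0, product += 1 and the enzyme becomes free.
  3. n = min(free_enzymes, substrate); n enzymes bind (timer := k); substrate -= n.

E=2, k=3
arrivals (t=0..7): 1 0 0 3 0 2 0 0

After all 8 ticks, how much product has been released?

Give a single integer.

t=0: arr=1 -> substrate=0 bound=1 product=0
t=1: arr=0 -> substrate=0 bound=1 product=0
t=2: arr=0 -> substrate=0 bound=1 product=0
t=3: arr=3 -> substrate=1 bound=2 product=1
t=4: arr=0 -> substrate=1 bound=2 product=1
t=5: arr=2 -> substrate=3 bound=2 product=1
t=6: arr=0 -> substrate=1 bound=2 product=3
t=7: arr=0 -> substrate=1 bound=2 product=3

Answer: 3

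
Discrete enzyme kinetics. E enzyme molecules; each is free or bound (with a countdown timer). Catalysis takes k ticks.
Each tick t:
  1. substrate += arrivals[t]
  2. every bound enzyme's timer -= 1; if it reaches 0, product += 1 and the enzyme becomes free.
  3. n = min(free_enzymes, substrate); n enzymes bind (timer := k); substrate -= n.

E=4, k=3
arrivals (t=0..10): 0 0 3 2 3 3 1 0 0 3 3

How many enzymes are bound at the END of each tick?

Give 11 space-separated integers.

Answer: 0 0 3 4 4 4 4 4 4 4 4

Derivation:
t=0: arr=0 -> substrate=0 bound=0 product=0
t=1: arr=0 -> substrate=0 bound=0 product=0
t=2: arr=3 -> substrate=0 bound=3 product=0
t=3: arr=2 -> substrate=1 bound=4 product=0
t=4: arr=3 -> substrate=4 bound=4 product=0
t=5: arr=3 -> substrate=4 bound=4 product=3
t=6: arr=1 -> substrate=4 bound=4 product=4
t=7: arr=0 -> substrate=4 bound=4 product=4
t=8: arr=0 -> substrate=1 bound=4 product=7
t=9: arr=3 -> substrate=3 bound=4 product=8
t=10: arr=3 -> substrate=6 bound=4 product=8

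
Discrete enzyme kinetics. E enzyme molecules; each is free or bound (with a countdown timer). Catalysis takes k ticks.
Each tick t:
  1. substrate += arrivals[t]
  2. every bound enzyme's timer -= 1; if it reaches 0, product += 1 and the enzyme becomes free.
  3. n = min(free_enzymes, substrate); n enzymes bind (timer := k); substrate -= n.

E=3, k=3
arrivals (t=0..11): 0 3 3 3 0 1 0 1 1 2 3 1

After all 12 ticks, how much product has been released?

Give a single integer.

Answer: 9

Derivation:
t=0: arr=0 -> substrate=0 bound=0 product=0
t=1: arr=3 -> substrate=0 bound=3 product=0
t=2: arr=3 -> substrate=3 bound=3 product=0
t=3: arr=3 -> substrate=6 bound=3 product=0
t=4: arr=0 -> substrate=3 bound=3 product=3
t=5: arr=1 -> substrate=4 bound=3 product=3
t=6: arr=0 -> substrate=4 bound=3 product=3
t=7: arr=1 -> substrate=2 bound=3 product=6
t=8: arr=1 -> substrate=3 bound=3 product=6
t=9: arr=2 -> substrate=5 bound=3 product=6
t=10: arr=3 -> substrate=5 bound=3 product=9
t=11: arr=1 -> substrate=6 bound=3 product=9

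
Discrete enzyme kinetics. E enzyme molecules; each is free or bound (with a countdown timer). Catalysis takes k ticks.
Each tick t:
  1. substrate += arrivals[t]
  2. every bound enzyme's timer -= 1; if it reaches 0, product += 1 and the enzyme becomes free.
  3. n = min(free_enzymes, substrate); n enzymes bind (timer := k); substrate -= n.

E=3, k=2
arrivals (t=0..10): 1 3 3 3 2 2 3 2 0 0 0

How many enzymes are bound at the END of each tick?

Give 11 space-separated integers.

t=0: arr=1 -> substrate=0 bound=1 product=0
t=1: arr=3 -> substrate=1 bound=3 product=0
t=2: arr=3 -> substrate=3 bound=3 product=1
t=3: arr=3 -> substrate=4 bound=3 product=3
t=4: arr=2 -> substrate=5 bound=3 product=4
t=5: arr=2 -> substrate=5 bound=3 product=6
t=6: arr=3 -> substrate=7 bound=3 product=7
t=7: arr=2 -> substrate=7 bound=3 product=9
t=8: arr=0 -> substrate=6 bound=3 product=10
t=9: arr=0 -> substrate=4 bound=3 product=12
t=10: arr=0 -> substrate=3 bound=3 product=13

Answer: 1 3 3 3 3 3 3 3 3 3 3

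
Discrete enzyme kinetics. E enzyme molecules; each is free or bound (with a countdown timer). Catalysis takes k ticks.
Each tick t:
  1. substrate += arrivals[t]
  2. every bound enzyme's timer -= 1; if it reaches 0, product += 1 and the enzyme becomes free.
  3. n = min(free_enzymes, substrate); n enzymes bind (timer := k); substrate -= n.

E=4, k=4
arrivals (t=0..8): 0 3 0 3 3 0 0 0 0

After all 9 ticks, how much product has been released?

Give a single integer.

t=0: arr=0 -> substrate=0 bound=0 product=0
t=1: arr=3 -> substrate=0 bound=3 product=0
t=2: arr=0 -> substrate=0 bound=3 product=0
t=3: arr=3 -> substrate=2 bound=4 product=0
t=4: arr=3 -> substrate=5 bound=4 product=0
t=5: arr=0 -> substrate=2 bound=4 product=3
t=6: arr=0 -> substrate=2 bound=4 product=3
t=7: arr=0 -> substrate=1 bound=4 product=4
t=8: arr=0 -> substrate=1 bound=4 product=4

Answer: 4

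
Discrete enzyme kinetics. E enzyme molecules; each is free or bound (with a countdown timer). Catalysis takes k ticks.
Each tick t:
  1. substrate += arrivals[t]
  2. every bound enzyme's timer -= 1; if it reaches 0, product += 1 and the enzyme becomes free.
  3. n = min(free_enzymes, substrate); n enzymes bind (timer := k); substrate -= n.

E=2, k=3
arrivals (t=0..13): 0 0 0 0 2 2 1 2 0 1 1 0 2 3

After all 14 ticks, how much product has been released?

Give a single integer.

Answer: 6

Derivation:
t=0: arr=0 -> substrate=0 bound=0 product=0
t=1: arr=0 -> substrate=0 bound=0 product=0
t=2: arr=0 -> substrate=0 bound=0 product=0
t=3: arr=0 -> substrate=0 bound=0 product=0
t=4: arr=2 -> substrate=0 bound=2 product=0
t=5: arr=2 -> substrate=2 bound=2 product=0
t=6: arr=1 -> substrate=3 bound=2 product=0
t=7: arr=2 -> substrate=3 bound=2 product=2
t=8: arr=0 -> substrate=3 bound=2 product=2
t=9: arr=1 -> substrate=4 bound=2 product=2
t=10: arr=1 -> substrate=3 bound=2 product=4
t=11: arr=0 -> substrate=3 bound=2 product=4
t=12: arr=2 -> substrate=5 bound=2 product=4
t=13: arr=3 -> substrate=6 bound=2 product=6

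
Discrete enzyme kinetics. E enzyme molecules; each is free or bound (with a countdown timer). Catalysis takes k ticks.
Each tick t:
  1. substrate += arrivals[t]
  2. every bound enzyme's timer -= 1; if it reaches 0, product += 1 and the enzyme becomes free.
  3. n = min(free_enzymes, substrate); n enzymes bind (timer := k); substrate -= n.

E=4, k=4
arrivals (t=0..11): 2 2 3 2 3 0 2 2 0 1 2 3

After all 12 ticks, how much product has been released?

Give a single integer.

t=0: arr=2 -> substrate=0 bound=2 product=0
t=1: arr=2 -> substrate=0 bound=4 product=0
t=2: arr=3 -> substrate=3 bound=4 product=0
t=3: arr=2 -> substrate=5 bound=4 product=0
t=4: arr=3 -> substrate=6 bound=4 product=2
t=5: arr=0 -> substrate=4 bound=4 product=4
t=6: arr=2 -> substrate=6 bound=4 product=4
t=7: arr=2 -> substrate=8 bound=4 product=4
t=8: arr=0 -> substrate=6 bound=4 product=6
t=9: arr=1 -> substrate=5 bound=4 product=8
t=10: arr=2 -> substrate=7 bound=4 product=8
t=11: arr=3 -> substrate=10 bound=4 product=8

Answer: 8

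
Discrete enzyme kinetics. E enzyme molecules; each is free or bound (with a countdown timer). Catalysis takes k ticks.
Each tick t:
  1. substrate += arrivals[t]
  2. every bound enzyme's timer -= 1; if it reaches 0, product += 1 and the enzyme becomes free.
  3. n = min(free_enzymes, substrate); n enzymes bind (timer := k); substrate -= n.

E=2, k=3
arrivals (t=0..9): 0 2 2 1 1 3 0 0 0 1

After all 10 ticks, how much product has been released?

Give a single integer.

Answer: 4

Derivation:
t=0: arr=0 -> substrate=0 bound=0 product=0
t=1: arr=2 -> substrate=0 bound=2 product=0
t=2: arr=2 -> substrate=2 bound=2 product=0
t=3: arr=1 -> substrate=3 bound=2 product=0
t=4: arr=1 -> substrate=2 bound=2 product=2
t=5: arr=3 -> substrate=5 bound=2 product=2
t=6: arr=0 -> substrate=5 bound=2 product=2
t=7: arr=0 -> substrate=3 bound=2 product=4
t=8: arr=0 -> substrate=3 bound=2 product=4
t=9: arr=1 -> substrate=4 bound=2 product=4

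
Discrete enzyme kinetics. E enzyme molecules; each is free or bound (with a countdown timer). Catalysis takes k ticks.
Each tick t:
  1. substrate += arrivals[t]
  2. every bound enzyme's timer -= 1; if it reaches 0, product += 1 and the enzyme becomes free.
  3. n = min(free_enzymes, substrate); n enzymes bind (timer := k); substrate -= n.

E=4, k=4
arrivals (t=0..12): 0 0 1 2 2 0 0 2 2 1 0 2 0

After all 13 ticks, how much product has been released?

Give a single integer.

Answer: 8

Derivation:
t=0: arr=0 -> substrate=0 bound=0 product=0
t=1: arr=0 -> substrate=0 bound=0 product=0
t=2: arr=1 -> substrate=0 bound=1 product=0
t=3: arr=2 -> substrate=0 bound=3 product=0
t=4: arr=2 -> substrate=1 bound=4 product=0
t=5: arr=0 -> substrate=1 bound=4 product=0
t=6: arr=0 -> substrate=0 bound=4 product=1
t=7: arr=2 -> substrate=0 bound=4 product=3
t=8: arr=2 -> substrate=1 bound=4 product=4
t=9: arr=1 -> substrate=2 bound=4 product=4
t=10: arr=0 -> substrate=1 bound=4 product=5
t=11: arr=2 -> substrate=1 bound=4 product=7
t=12: arr=0 -> substrate=0 bound=4 product=8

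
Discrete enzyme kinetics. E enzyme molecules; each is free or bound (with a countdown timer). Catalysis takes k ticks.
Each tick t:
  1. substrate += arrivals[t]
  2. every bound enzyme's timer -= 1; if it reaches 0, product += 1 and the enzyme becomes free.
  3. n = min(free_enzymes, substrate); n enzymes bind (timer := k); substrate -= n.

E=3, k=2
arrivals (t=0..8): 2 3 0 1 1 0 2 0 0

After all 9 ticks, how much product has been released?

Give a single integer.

Answer: 9

Derivation:
t=0: arr=2 -> substrate=0 bound=2 product=0
t=1: arr=3 -> substrate=2 bound=3 product=0
t=2: arr=0 -> substrate=0 bound=3 product=2
t=3: arr=1 -> substrate=0 bound=3 product=3
t=4: arr=1 -> substrate=0 bound=2 product=5
t=5: arr=0 -> substrate=0 bound=1 product=6
t=6: arr=2 -> substrate=0 bound=2 product=7
t=7: arr=0 -> substrate=0 bound=2 product=7
t=8: arr=0 -> substrate=0 bound=0 product=9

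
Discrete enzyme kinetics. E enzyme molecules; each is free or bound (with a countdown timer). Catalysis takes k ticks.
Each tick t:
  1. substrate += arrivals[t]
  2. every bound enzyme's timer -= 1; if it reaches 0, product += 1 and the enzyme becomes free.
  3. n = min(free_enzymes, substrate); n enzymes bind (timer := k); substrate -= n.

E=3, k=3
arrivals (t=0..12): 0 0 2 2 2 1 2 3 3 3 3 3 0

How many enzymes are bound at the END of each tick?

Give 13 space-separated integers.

Answer: 0 0 2 3 3 3 3 3 3 3 3 3 3

Derivation:
t=0: arr=0 -> substrate=0 bound=0 product=0
t=1: arr=0 -> substrate=0 bound=0 product=0
t=2: arr=2 -> substrate=0 bound=2 product=0
t=3: arr=2 -> substrate=1 bound=3 product=0
t=4: arr=2 -> substrate=3 bound=3 product=0
t=5: arr=1 -> substrate=2 bound=3 product=2
t=6: arr=2 -> substrate=3 bound=3 product=3
t=7: arr=3 -> substrate=6 bound=3 product=3
t=8: arr=3 -> substrate=7 bound=3 product=5
t=9: arr=3 -> substrate=9 bound=3 product=6
t=10: arr=3 -> substrate=12 bound=3 product=6
t=11: arr=3 -> substrate=13 bound=3 product=8
t=12: arr=0 -> substrate=12 bound=3 product=9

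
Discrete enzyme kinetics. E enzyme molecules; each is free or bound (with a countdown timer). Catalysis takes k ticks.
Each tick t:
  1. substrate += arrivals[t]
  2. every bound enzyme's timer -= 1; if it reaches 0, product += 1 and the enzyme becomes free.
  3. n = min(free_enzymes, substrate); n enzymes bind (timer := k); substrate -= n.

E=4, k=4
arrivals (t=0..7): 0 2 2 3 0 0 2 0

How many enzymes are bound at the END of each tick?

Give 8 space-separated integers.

Answer: 0 2 4 4 4 4 4 4

Derivation:
t=0: arr=0 -> substrate=0 bound=0 product=0
t=1: arr=2 -> substrate=0 bound=2 product=0
t=2: arr=2 -> substrate=0 bound=4 product=0
t=3: arr=3 -> substrate=3 bound=4 product=0
t=4: arr=0 -> substrate=3 bound=4 product=0
t=5: arr=0 -> substrate=1 bound=4 product=2
t=6: arr=2 -> substrate=1 bound=4 product=4
t=7: arr=0 -> substrate=1 bound=4 product=4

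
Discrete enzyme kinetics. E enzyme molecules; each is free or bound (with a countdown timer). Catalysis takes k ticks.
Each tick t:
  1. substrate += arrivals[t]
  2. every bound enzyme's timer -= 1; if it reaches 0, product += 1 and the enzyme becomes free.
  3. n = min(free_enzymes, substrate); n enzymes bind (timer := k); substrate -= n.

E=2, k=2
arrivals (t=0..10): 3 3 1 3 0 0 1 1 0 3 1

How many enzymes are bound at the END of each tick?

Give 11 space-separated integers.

Answer: 2 2 2 2 2 2 2 2 2 2 2

Derivation:
t=0: arr=3 -> substrate=1 bound=2 product=0
t=1: arr=3 -> substrate=4 bound=2 product=0
t=2: arr=1 -> substrate=3 bound=2 product=2
t=3: arr=3 -> substrate=6 bound=2 product=2
t=4: arr=0 -> substrate=4 bound=2 product=4
t=5: arr=0 -> substrate=4 bound=2 product=4
t=6: arr=1 -> substrate=3 bound=2 product=6
t=7: arr=1 -> substrate=4 bound=2 product=6
t=8: arr=0 -> substrate=2 bound=2 product=8
t=9: arr=3 -> substrate=5 bound=2 product=8
t=10: arr=1 -> substrate=4 bound=2 product=10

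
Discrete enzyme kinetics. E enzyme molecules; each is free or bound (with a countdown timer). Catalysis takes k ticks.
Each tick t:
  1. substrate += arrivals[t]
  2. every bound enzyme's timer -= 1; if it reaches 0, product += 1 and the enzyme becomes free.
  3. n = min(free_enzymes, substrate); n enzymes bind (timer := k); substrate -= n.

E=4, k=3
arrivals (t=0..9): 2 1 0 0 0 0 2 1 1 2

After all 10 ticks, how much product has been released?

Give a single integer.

Answer: 5

Derivation:
t=0: arr=2 -> substrate=0 bound=2 product=0
t=1: arr=1 -> substrate=0 bound=3 product=0
t=2: arr=0 -> substrate=0 bound=3 product=0
t=3: arr=0 -> substrate=0 bound=1 product=2
t=4: arr=0 -> substrate=0 bound=0 product=3
t=5: arr=0 -> substrate=0 bound=0 product=3
t=6: arr=2 -> substrate=0 bound=2 product=3
t=7: arr=1 -> substrate=0 bound=3 product=3
t=8: arr=1 -> substrate=0 bound=4 product=3
t=9: arr=2 -> substrate=0 bound=4 product=5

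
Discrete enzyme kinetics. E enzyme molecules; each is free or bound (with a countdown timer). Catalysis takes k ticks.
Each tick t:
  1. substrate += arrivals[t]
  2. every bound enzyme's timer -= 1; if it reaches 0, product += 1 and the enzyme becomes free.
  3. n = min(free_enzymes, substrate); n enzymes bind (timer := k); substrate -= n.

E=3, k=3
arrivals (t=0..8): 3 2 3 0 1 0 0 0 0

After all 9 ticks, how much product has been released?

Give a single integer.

Answer: 6

Derivation:
t=0: arr=3 -> substrate=0 bound=3 product=0
t=1: arr=2 -> substrate=2 bound=3 product=0
t=2: arr=3 -> substrate=5 bound=3 product=0
t=3: arr=0 -> substrate=2 bound=3 product=3
t=4: arr=1 -> substrate=3 bound=3 product=3
t=5: arr=0 -> substrate=3 bound=3 product=3
t=6: arr=0 -> substrate=0 bound=3 product=6
t=7: arr=0 -> substrate=0 bound=3 product=6
t=8: arr=0 -> substrate=0 bound=3 product=6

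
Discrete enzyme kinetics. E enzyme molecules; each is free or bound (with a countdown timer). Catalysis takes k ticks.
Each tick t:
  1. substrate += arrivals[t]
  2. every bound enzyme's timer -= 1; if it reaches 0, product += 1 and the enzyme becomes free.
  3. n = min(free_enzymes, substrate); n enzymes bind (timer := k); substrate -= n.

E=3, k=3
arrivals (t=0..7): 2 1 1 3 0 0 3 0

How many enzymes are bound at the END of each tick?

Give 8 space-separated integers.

Answer: 2 3 3 3 3 3 3 3

Derivation:
t=0: arr=2 -> substrate=0 bound=2 product=0
t=1: arr=1 -> substrate=0 bound=3 product=0
t=2: arr=1 -> substrate=1 bound=3 product=0
t=3: arr=3 -> substrate=2 bound=3 product=2
t=4: arr=0 -> substrate=1 bound=3 product=3
t=5: arr=0 -> substrate=1 bound=3 product=3
t=6: arr=3 -> substrate=2 bound=3 product=5
t=7: arr=0 -> substrate=1 bound=3 product=6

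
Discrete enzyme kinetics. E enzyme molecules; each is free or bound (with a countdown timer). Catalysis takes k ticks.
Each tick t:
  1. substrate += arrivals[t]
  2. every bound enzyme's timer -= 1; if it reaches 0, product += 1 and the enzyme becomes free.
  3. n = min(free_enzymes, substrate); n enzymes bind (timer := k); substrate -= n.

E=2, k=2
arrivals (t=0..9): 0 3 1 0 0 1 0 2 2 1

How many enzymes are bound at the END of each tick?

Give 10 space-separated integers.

Answer: 0 2 2 2 2 1 1 2 2 2

Derivation:
t=0: arr=0 -> substrate=0 bound=0 product=0
t=1: arr=3 -> substrate=1 bound=2 product=0
t=2: arr=1 -> substrate=2 bound=2 product=0
t=3: arr=0 -> substrate=0 bound=2 product=2
t=4: arr=0 -> substrate=0 bound=2 product=2
t=5: arr=1 -> substrate=0 bound=1 product=4
t=6: arr=0 -> substrate=0 bound=1 product=4
t=7: arr=2 -> substrate=0 bound=2 product=5
t=8: arr=2 -> substrate=2 bound=2 product=5
t=9: arr=1 -> substrate=1 bound=2 product=7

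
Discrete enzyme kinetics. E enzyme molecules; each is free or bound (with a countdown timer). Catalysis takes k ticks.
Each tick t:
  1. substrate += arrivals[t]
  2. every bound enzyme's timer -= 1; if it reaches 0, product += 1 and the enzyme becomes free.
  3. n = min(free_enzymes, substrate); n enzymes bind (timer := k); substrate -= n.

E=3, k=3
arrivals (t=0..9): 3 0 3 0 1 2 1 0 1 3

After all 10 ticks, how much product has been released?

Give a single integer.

t=0: arr=3 -> substrate=0 bound=3 product=0
t=1: arr=0 -> substrate=0 bound=3 product=0
t=2: arr=3 -> substrate=3 bound=3 product=0
t=3: arr=0 -> substrate=0 bound=3 product=3
t=4: arr=1 -> substrate=1 bound=3 product=3
t=5: arr=2 -> substrate=3 bound=3 product=3
t=6: arr=1 -> substrate=1 bound=3 product=6
t=7: arr=0 -> substrate=1 bound=3 product=6
t=8: arr=1 -> substrate=2 bound=3 product=6
t=9: arr=3 -> substrate=2 bound=3 product=9

Answer: 9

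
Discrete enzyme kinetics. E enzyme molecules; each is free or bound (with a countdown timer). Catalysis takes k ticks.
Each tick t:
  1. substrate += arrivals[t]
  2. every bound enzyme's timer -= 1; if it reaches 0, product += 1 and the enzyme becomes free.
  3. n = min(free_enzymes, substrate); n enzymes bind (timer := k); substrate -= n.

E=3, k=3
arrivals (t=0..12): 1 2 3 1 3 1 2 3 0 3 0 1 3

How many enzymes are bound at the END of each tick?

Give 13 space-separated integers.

Answer: 1 3 3 3 3 3 3 3 3 3 3 3 3

Derivation:
t=0: arr=1 -> substrate=0 bound=1 product=0
t=1: arr=2 -> substrate=0 bound=3 product=0
t=2: arr=3 -> substrate=3 bound=3 product=0
t=3: arr=1 -> substrate=3 bound=3 product=1
t=4: arr=3 -> substrate=4 bound=3 product=3
t=5: arr=1 -> substrate=5 bound=3 product=3
t=6: arr=2 -> substrate=6 bound=3 product=4
t=7: arr=3 -> substrate=7 bound=3 product=6
t=8: arr=0 -> substrate=7 bound=3 product=6
t=9: arr=3 -> substrate=9 bound=3 product=7
t=10: arr=0 -> substrate=7 bound=3 product=9
t=11: arr=1 -> substrate=8 bound=3 product=9
t=12: arr=3 -> substrate=10 bound=3 product=10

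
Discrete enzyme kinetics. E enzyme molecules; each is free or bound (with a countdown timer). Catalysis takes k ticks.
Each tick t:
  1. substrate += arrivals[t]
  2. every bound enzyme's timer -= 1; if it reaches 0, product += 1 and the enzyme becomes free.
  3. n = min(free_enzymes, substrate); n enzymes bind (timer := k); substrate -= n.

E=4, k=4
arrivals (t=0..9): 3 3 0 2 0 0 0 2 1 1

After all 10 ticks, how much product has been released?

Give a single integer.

Answer: 8

Derivation:
t=0: arr=3 -> substrate=0 bound=3 product=0
t=1: arr=3 -> substrate=2 bound=4 product=0
t=2: arr=0 -> substrate=2 bound=4 product=0
t=3: arr=2 -> substrate=4 bound=4 product=0
t=4: arr=0 -> substrate=1 bound=4 product=3
t=5: arr=0 -> substrate=0 bound=4 product=4
t=6: arr=0 -> substrate=0 bound=4 product=4
t=7: arr=2 -> substrate=2 bound=4 product=4
t=8: arr=1 -> substrate=0 bound=4 product=7
t=9: arr=1 -> substrate=0 bound=4 product=8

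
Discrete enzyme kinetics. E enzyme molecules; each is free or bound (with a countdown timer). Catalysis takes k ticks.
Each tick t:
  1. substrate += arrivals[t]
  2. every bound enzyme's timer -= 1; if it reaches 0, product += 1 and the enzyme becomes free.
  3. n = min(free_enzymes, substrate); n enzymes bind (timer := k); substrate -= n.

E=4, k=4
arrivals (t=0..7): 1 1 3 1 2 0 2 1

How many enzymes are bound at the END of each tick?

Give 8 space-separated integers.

Answer: 1 2 4 4 4 4 4 4

Derivation:
t=0: arr=1 -> substrate=0 bound=1 product=0
t=1: arr=1 -> substrate=0 bound=2 product=0
t=2: arr=3 -> substrate=1 bound=4 product=0
t=3: arr=1 -> substrate=2 bound=4 product=0
t=4: arr=2 -> substrate=3 bound=4 product=1
t=5: arr=0 -> substrate=2 bound=4 product=2
t=6: arr=2 -> substrate=2 bound=4 product=4
t=7: arr=1 -> substrate=3 bound=4 product=4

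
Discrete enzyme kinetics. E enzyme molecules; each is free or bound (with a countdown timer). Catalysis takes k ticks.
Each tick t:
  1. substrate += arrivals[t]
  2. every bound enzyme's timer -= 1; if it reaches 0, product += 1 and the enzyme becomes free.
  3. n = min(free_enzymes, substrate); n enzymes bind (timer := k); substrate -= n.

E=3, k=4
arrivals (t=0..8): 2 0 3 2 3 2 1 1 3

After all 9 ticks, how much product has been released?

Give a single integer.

Answer: 5

Derivation:
t=0: arr=2 -> substrate=0 bound=2 product=0
t=1: arr=0 -> substrate=0 bound=2 product=0
t=2: arr=3 -> substrate=2 bound=3 product=0
t=3: arr=2 -> substrate=4 bound=3 product=0
t=4: arr=3 -> substrate=5 bound=3 product=2
t=5: arr=2 -> substrate=7 bound=3 product=2
t=6: arr=1 -> substrate=7 bound=3 product=3
t=7: arr=1 -> substrate=8 bound=3 product=3
t=8: arr=3 -> substrate=9 bound=3 product=5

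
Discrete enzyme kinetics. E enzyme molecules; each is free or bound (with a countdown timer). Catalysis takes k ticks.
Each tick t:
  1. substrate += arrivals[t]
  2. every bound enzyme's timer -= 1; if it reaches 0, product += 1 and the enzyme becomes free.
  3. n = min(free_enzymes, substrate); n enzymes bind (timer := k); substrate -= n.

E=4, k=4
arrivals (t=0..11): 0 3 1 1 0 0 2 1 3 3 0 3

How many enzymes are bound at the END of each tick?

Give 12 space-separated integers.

Answer: 0 3 4 4 4 2 3 4 4 4 4 4

Derivation:
t=0: arr=0 -> substrate=0 bound=0 product=0
t=1: arr=3 -> substrate=0 bound=3 product=0
t=2: arr=1 -> substrate=0 bound=4 product=0
t=3: arr=1 -> substrate=1 bound=4 product=0
t=4: arr=0 -> substrate=1 bound=4 product=0
t=5: arr=0 -> substrate=0 bound=2 product=3
t=6: arr=2 -> substrate=0 bound=3 product=4
t=7: arr=1 -> substrate=0 bound=4 product=4
t=8: arr=3 -> substrate=3 bound=4 product=4
t=9: arr=3 -> substrate=5 bound=4 product=5
t=10: arr=0 -> substrate=3 bound=4 product=7
t=11: arr=3 -> substrate=5 bound=4 product=8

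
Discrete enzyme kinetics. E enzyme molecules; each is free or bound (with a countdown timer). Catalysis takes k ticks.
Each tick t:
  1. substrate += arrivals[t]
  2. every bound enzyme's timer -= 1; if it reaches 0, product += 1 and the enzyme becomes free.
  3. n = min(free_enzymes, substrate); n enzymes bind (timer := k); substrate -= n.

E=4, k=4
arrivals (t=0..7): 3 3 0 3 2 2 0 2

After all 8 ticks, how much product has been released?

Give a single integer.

Answer: 4

Derivation:
t=0: arr=3 -> substrate=0 bound=3 product=0
t=1: arr=3 -> substrate=2 bound=4 product=0
t=2: arr=0 -> substrate=2 bound=4 product=0
t=3: arr=3 -> substrate=5 bound=4 product=0
t=4: arr=2 -> substrate=4 bound=4 product=3
t=5: arr=2 -> substrate=5 bound=4 product=4
t=6: arr=0 -> substrate=5 bound=4 product=4
t=7: arr=2 -> substrate=7 bound=4 product=4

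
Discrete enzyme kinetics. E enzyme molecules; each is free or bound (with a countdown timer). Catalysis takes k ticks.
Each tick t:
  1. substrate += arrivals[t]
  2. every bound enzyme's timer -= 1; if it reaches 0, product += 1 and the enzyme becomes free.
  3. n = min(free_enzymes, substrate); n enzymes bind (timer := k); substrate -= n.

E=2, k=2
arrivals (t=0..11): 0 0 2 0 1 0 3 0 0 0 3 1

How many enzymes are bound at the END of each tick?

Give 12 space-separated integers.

t=0: arr=0 -> substrate=0 bound=0 product=0
t=1: arr=0 -> substrate=0 bound=0 product=0
t=2: arr=2 -> substrate=0 bound=2 product=0
t=3: arr=0 -> substrate=0 bound=2 product=0
t=4: arr=1 -> substrate=0 bound=1 product=2
t=5: arr=0 -> substrate=0 bound=1 product=2
t=6: arr=3 -> substrate=1 bound=2 product=3
t=7: arr=0 -> substrate=1 bound=2 product=3
t=8: arr=0 -> substrate=0 bound=1 product=5
t=9: arr=0 -> substrate=0 bound=1 product=5
t=10: arr=3 -> substrate=1 bound=2 product=6
t=11: arr=1 -> substrate=2 bound=2 product=6

Answer: 0 0 2 2 1 1 2 2 1 1 2 2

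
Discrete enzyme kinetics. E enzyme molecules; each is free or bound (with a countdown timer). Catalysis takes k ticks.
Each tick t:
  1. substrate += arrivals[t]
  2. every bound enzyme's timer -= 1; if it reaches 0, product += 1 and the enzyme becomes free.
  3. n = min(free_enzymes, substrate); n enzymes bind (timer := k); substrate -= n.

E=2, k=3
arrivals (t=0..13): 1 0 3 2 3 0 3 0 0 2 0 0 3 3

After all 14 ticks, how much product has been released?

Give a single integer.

Answer: 7

Derivation:
t=0: arr=1 -> substrate=0 bound=1 product=0
t=1: arr=0 -> substrate=0 bound=1 product=0
t=2: arr=3 -> substrate=2 bound=2 product=0
t=3: arr=2 -> substrate=3 bound=2 product=1
t=4: arr=3 -> substrate=6 bound=2 product=1
t=5: arr=0 -> substrate=5 bound=2 product=2
t=6: arr=3 -> substrate=7 bound=2 product=3
t=7: arr=0 -> substrate=7 bound=2 product=3
t=8: arr=0 -> substrate=6 bound=2 product=4
t=9: arr=2 -> substrate=7 bound=2 product=5
t=10: arr=0 -> substrate=7 bound=2 product=5
t=11: arr=0 -> substrate=6 bound=2 product=6
t=12: arr=3 -> substrate=8 bound=2 product=7
t=13: arr=3 -> substrate=11 bound=2 product=7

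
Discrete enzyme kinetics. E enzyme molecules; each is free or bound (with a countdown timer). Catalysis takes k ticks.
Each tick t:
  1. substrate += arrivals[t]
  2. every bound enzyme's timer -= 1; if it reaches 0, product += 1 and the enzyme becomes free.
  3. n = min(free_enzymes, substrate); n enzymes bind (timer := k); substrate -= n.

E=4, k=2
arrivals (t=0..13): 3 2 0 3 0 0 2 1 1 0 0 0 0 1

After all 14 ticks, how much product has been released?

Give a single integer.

Answer: 12

Derivation:
t=0: arr=3 -> substrate=0 bound=3 product=0
t=1: arr=2 -> substrate=1 bound=4 product=0
t=2: arr=0 -> substrate=0 bound=2 product=3
t=3: arr=3 -> substrate=0 bound=4 product=4
t=4: arr=0 -> substrate=0 bound=3 product=5
t=5: arr=0 -> substrate=0 bound=0 product=8
t=6: arr=2 -> substrate=0 bound=2 product=8
t=7: arr=1 -> substrate=0 bound=3 product=8
t=8: arr=1 -> substrate=0 bound=2 product=10
t=9: arr=0 -> substrate=0 bound=1 product=11
t=10: arr=0 -> substrate=0 bound=0 product=12
t=11: arr=0 -> substrate=0 bound=0 product=12
t=12: arr=0 -> substrate=0 bound=0 product=12
t=13: arr=1 -> substrate=0 bound=1 product=12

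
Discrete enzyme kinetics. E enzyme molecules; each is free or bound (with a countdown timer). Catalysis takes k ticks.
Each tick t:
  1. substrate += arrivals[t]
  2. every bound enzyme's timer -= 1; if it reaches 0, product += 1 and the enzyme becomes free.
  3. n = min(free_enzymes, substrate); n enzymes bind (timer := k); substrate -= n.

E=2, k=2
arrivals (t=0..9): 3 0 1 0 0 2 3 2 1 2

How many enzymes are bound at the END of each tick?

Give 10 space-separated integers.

Answer: 2 2 2 2 0 2 2 2 2 2

Derivation:
t=0: arr=3 -> substrate=1 bound=2 product=0
t=1: arr=0 -> substrate=1 bound=2 product=0
t=2: arr=1 -> substrate=0 bound=2 product=2
t=3: arr=0 -> substrate=0 bound=2 product=2
t=4: arr=0 -> substrate=0 bound=0 product=4
t=5: arr=2 -> substrate=0 bound=2 product=4
t=6: arr=3 -> substrate=3 bound=2 product=4
t=7: arr=2 -> substrate=3 bound=2 product=6
t=8: arr=1 -> substrate=4 bound=2 product=6
t=9: arr=2 -> substrate=4 bound=2 product=8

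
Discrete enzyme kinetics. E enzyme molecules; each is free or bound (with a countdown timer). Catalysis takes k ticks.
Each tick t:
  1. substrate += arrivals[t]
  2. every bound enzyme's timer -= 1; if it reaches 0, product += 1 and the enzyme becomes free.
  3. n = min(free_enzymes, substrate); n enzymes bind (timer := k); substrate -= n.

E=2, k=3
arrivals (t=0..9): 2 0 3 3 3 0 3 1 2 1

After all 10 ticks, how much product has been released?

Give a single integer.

t=0: arr=2 -> substrate=0 bound=2 product=0
t=1: arr=0 -> substrate=0 bound=2 product=0
t=2: arr=3 -> substrate=3 bound=2 product=0
t=3: arr=3 -> substrate=4 bound=2 product=2
t=4: arr=3 -> substrate=7 bound=2 product=2
t=5: arr=0 -> substrate=7 bound=2 product=2
t=6: arr=3 -> substrate=8 bound=2 product=4
t=7: arr=1 -> substrate=9 bound=2 product=4
t=8: arr=2 -> substrate=11 bound=2 product=4
t=9: arr=1 -> substrate=10 bound=2 product=6

Answer: 6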